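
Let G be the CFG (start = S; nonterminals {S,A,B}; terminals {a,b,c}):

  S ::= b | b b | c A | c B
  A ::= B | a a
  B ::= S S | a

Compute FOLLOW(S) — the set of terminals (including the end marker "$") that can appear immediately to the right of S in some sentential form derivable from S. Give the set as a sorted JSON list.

Compute FIRST by fixpoint:
pass 1:
  A via A→a a: +{a}
  B via B→a: +{a}
  S via S→b: +{b}
  S via S→c A: +{c}
  FIRST[S]={b,c}  FIRST[A]={a}  FIRST[B]={a}
pass 2:
  B via B→S S: +{b,c}
  FIRST[S]={b,c}  FIRST[A]={a}  FIRST[B]={a,b,c}
pass 3:
  A via A→B: +{b,c}
  FIRST[S]={b,c}  FIRST[A]={a,b,c}  FIRST[B]={a,b,c}
pass 4: (stable)
  FIRST[S]={b,c}  FIRST[A]={a,b,c}  FIRST[B]={a,b,c}

FOLLOW sets:
FOLLOW(S) := {$}
iter 1:
  B→S S: FOLLOW(S) ⊇ FIRST(S) = {b,c}; new: +{b,c}
  S→c A: FOLLOW(A) ⊇ FOLLOW(S) ⊇ {$,b,c}; new: +{$,b,c}
  S→c B: FOLLOW(B) ⊇ FOLLOW(S) ⊇ {$,b,c}; new: +{$,b,c}
  S: {$,b,c}  A: {$,b,c}  B: {$,b,c}
iter 2: done
  S: {$,b,c}  A: {$,b,c}  B: {$,b,c}

FOLLOW(S) = ["$", "b", "c"]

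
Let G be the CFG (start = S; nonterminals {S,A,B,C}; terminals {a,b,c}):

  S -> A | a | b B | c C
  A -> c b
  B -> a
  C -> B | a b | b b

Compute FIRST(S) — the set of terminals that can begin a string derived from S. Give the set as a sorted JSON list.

Compute FIRST by fixpoint:
pass 1:
  A via A→c b: +{c}
  B via B→a: +{a}
  C via C→B: +{a}
  C via C→b b: +{b}
  S via S→A: +{c}
  S via S→a: +{a}
  S via S→b B: +{b}
  S: {a,b,c}  A: {c}  B: {a}  C: {a,b}
pass 2: — fixpoint
  S: {a,b,c}  A: {c}  B: {a}  C: {a,b}

FIRST(S) = ["a", "b", "c"]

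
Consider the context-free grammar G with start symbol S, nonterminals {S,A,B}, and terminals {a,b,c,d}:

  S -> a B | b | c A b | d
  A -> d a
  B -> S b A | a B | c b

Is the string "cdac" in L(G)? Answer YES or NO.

Convert to CNF:
  S -> T1 B | T3 X5 | b | d
  A -> T0 T1
  B -> S X4 | T1 B | T3 T2
  T0 -> d
  T1 -> a
  T2 -> b
  T3 -> c
  X4 -> T2 A
  X5 -> A T2

Fill CYK table bottom-up:
  T[0,0] 'c' = {T3}  orig:{}
  T[1,1] 'd' = {S,T0}  orig:{S}
  T[2,2] 'a' = {T1}  orig:{}
  T[3,3] 'c' = {T3}  orig:{}
  T[0,1] 'cd' = ∅
  T[1,2] 'da' = {A}
  T[2,3] 'ac' = ∅
  T[0,2] 'cda' = ∅
  T[1,3] 'dac' = ∅
  T[0,3] 'cdac' = ∅

S ∉ T[0,3] ⇒ NO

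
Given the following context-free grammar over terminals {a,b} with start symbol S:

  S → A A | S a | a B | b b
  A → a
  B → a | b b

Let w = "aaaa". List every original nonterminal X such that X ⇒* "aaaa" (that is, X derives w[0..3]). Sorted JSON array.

CNF form of G:
  S -> A A | S T1 | T0 T0 | T1 B
  A -> a
  B -> T0 T0 | a
  T0 -> b
  T1 -> a

CYK fill — only the sub-triangle for w[0..3]:
  [0..0]={A,B,T1}  "a"  orig:{A,B}
  [1..1]={A,B,T1}  "a"  orig:{A,B}
  [2..2]={A,B,T1}  "a"  orig:{A,B}
  [3..3]={A,B,T1}  "a"  orig:{A,B}
  [0..1]={S}  "aa"
  [1..2]={S}  "aa"
  [2..3]={S}  "aa"
  [0..2]={S}  "aaa"
  [1..3]={S}  "aaa"
  [0..3]={S}  "aaaa"

Original NTs in T[0,3] deriving "aaaa": ["S"]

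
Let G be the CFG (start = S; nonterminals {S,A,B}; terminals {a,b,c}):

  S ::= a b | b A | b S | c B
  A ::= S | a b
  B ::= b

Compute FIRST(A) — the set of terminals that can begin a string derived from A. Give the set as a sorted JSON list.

Compute FIRST by fixpoint:
[1]
  A via A→a b: +{a}
  B via B→b: +{b}
  S via S→a b: +{a}
  S via S→b A: +{b}
  S via S→c B: +{c}
  FIRST[S]={a,b,c}  FIRST[A]={a}  FIRST[B]={b}
[2]
  A via A→S: +{b,c}
  FIRST[S]={a,b,c}  FIRST[A]={a,b,c}  FIRST[B]={b}
[3] (stable)
  FIRST[S]={a,b,c}  FIRST[A]={a,b,c}  FIRST[B]={b}

FIRST(A) = ["a", "b", "c"]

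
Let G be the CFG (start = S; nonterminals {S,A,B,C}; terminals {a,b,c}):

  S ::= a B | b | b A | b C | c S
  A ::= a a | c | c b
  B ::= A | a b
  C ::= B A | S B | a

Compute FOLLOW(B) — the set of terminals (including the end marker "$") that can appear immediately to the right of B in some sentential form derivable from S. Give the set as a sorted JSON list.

FIRST sets, iterate to fixpoint:
[1]
  A via A→a a: +{a}
  A via A→c: +{c}
  B via B→A: +{a,c}
  C via C→B A: +{a,c}
  S via S→a B: +{a}
  S via S→b: +{b}
  S via S→c S: +{c}
  S: {a,b,c}  A: {a,c}  B: {a,c}  C: {a,c}
[2]
  C via C→S B: +{b}
  S: {a,b,c}  A: {a,c}  B: {a,c}  C: {a,b,c}
[3] (no change)
  S: {a,b,c}  A: {a,c}  B: {a,c}  C: {a,b,c}

FOLLOW sets:
initialize: $ ∈ FOLLOW(S)
iter 1:
  C→B A: FOLLOW(B) ⊇ FIRST(A) = {a,c}; new: +{a,c}
  C→S B: FOLLOW(S) ⊇ FIRST(B) = {a,c}; new: +{a,c}
  S→a B: FOLLOW(B) ⊇ FOLLOW(S) ⊇ {$,a,c}; new: +{$}
  S→b A: FOLLOW(A) ⊇ FOLLOW(S) ⊇ {$,a,c}; new: +{$,a,c}
  S→b C: FOLLOW(C) ⊇ FOLLOW(S) ⊇ {$,a,c}; new: +{$,a,c}
  FOLLOW(S)={$,a,c}  FOLLOW(A)={$,a,c}  FOLLOW(B)={$,a,c}  FOLLOW(C)={$,a,c}
iter 2: (no change)
  FOLLOW(S)={$,a,c}  FOLLOW(A)={$,a,c}  FOLLOW(B)={$,a,c}  FOLLOW(C)={$,a,c}

FOLLOW(B) = ["$", "a", "c"]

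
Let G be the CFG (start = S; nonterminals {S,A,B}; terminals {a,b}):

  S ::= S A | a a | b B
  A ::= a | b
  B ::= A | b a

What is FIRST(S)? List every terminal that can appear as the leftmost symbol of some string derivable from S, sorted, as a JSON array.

Compute FIRST by fixpoint:
[1]
  A via A→a: +{a}
  A via A→b: +{b}
  B via B→A: +{a,b}
  S via S→a a: +{a}
  S via S→b B: +{b}
  S: {a,b}  A: {a,b}  B: {a,b}
[2] — fixpoint
  S: {a,b}  A: {a,b}  B: {a,b}

FIRST(S) = ["a", "b"]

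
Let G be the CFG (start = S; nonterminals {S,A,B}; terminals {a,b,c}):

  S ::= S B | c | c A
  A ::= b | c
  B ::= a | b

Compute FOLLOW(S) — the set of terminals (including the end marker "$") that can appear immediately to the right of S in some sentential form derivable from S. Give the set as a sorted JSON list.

FIRST iteration:
iter 1:
  A via A→b: +{b}
  A via A→c: +{c}
  B via B→a: +{a}
  B via B→b: +{b}
  S via S→c: +{c}
  S: {c}  A: {b,c}  B: {a,b}
iter 2: — fixpoint
  S: {c}  A: {b,c}  B: {a,b}

FOLLOW sets:
FOLLOW(S) := {$}
pass 1:
  S→S B: FOLLOW(S) ⊇ FIRST(B) = {a,b}; new: +{a,b}
  S→S B: FOLLOW(B) ⊇ FOLLOW(S) ⊇ {$,a,b}; new: +{$,a,b}
  S→c A: FOLLOW(A) ⊇ FOLLOW(S) ⊇ {$,a,b}; new: +{$,a,b}
  FOLLOW[S]={$,a,b}  FOLLOW[A]={$,a,b}  FOLLOW[B]={$,a,b}
pass 2: — fixpoint
  FOLLOW[S]={$,a,b}  FOLLOW[A]={$,a,b}  FOLLOW[B]={$,a,b}

FOLLOW(S) = ["$", "a", "b"]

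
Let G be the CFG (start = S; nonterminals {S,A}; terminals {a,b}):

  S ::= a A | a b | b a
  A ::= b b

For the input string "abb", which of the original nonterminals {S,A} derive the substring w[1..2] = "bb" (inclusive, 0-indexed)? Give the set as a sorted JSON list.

CNF form of G:
  S -> T0 T1 | T1 A | T1 T0
  A -> T0 T0
  T0 -> b
  T1 -> a

CYK fill (cells [i..j] with 1 ≤ i ≤ j ≤ 2 only):
  T[1,1] 'b' = {T0}  orig:{}
  T[2,2] 'b' = {T0}  orig:{}
  T[1,2] 'bb' = {A}

Original NTs in T[1,2] deriving "bb": ["A"]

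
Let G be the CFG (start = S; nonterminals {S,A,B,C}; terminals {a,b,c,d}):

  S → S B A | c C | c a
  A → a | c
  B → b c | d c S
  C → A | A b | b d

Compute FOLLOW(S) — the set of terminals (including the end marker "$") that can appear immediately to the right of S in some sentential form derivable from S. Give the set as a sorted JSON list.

FIRST iteration:
iter 1:
  A via A→a: +{a}
  A via A→c: +{c}
  B via B→b c: +{b}
  B via B→d c S: +{d}
  C via C→A: +{a,c}
  C via C→b d: +{b}
  S via S→c C: +{c}
  S: {c}  A: {a,c}  B: {b,d}  C: {a,b,c}
iter 2: (stable)
  S: {c}  A: {a,c}  B: {b,d}  C: {a,b,c}

FOLLOW sets:
initialize: $ ∈ FOLLOW(S)
[1]
  C→A b: FOLLOW(A) ⊇ FIRST(b) = {b}; new: +{b}
  S→S B A: FOLLOW(S) ⊇ FIRST(B) = {b,d}; new: +{b,d}
  S→S B A: FOLLOW(B) ⊇ FIRST(A) = {a,c}; new: +{a,c}
  S→S B A: FOLLOW(A) ⊇ FOLLOW(S) ⊇ {$,b,d}; new: +{$,d}
  S→c C: FOLLOW(C) ⊇ FOLLOW(S) ⊇ {$,b,d}; new: +{$,b,d}
  S: {$,b,d}  A: {$,b,d}  B: {a,c}  C: {$,b,d}
[2]
  B→d c S: FOLLOW(S) ⊇ FOLLOW(B) ⊇ {a,c}; new: +{a,c}
  S→S B A: FOLLOW(A) ⊇ FOLLOW(S) ⊇ {$,a,b,c,d}; new: +{a,c}
  S→c C: FOLLOW(C) ⊇ FOLLOW(S) ⊇ {$,a,b,c,d}; new: +{a,c}
  S: {$,a,b,c,d}  A: {$,a,b,c,d}  B: {a,c}  C: {$,a,b,c,d}
[3] done
  S: {$,a,b,c,d}  A: {$,a,b,c,d}  B: {a,c}  C: {$,a,b,c,d}

FOLLOW(S) = ["$", "a", "b", "c", "d"]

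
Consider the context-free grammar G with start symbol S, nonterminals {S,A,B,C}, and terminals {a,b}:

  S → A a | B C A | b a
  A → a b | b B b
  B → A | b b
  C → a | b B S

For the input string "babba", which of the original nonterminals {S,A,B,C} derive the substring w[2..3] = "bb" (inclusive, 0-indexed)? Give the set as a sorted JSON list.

CNF form of G:
  S -> A T0 | B X5 | T1 T0
  A -> T0 T1 | T1 X2
  B -> T0 T1 | T1 T1 | T1 X3
  C -> T1 X4 | a
  T0 -> a
  T1 -> b
  X2 -> B T1
  X3 -> B T1
  X4 -> B S
  X5 -> C A

Fill CYK table bottom-up — only the sub-triangle for w[2..3]:
  cell(2,2) b: {T1}  orig:{}
  cell(3,3) b: {T1}  orig:{}
  cell(2,3) bb: {B}

Original NTs in T[2,3] deriving "bb": ["B"]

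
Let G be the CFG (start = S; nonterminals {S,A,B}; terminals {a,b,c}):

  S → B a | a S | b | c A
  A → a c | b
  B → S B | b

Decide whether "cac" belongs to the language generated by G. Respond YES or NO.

CNF form of G:
  S -> B T0 | T0 S | T1 A | b
  A -> T0 T1 | b
  B -> S B | b
  T0 -> a
  T1 -> c

CYK table (by increasing span):
  cell(0,0) c: {T1}  orig:{}
  cell(1,1) a: {T0}  orig:{}
  cell(2,2) c: {T1}  orig:{}
  cell(0,1) ca: ∅
  cell(1,2) ac: {A}
  cell(0,2) cac: {S}

S ∈ T[0,2] ⇒ YES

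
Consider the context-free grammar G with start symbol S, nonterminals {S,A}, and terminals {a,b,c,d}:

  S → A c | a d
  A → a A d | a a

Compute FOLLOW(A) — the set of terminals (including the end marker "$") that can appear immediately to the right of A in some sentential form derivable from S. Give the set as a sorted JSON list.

FIRST sets, iterate to fixpoint:
pass 1:
  A via A→a A d: +{a}
  S via S→A c: +{a}
  S: {a}  A: {a}
pass 2: done
  S: {a}  A: {a}

FOLLOW sets:
seed FOLLOW(S) with $
[1]
  A→a A d: FOLLOW(A) ⊇ FIRST(d) = {d}; new: +{d}
  S→A c: FOLLOW(A) ⊇ FIRST(c) = {c}; new: +{c}
  FOLLOW[S]={$}  FOLLOW[A]={c,d}
[2] done
  FOLLOW[S]={$}  FOLLOW[A]={c,d}

FOLLOW(A) = ["c", "d"]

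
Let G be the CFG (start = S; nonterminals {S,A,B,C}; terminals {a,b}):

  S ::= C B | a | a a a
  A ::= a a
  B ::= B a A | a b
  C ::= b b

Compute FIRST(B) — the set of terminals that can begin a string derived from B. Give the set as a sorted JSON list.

FIRST sets, iterate to fixpoint:
[1]
  A via A→a a: +{a}
  B via B→a b: +{a}
  C via C→b b: +{b}
  S via S→C B: +{b}
  S via S→a: +{a}
  S: {a,b}  A: {a}  B: {a}  C: {b}
[2] — fixpoint
  S: {a,b}  A: {a}  B: {a}  C: {b}

FIRST(B) = ["a"]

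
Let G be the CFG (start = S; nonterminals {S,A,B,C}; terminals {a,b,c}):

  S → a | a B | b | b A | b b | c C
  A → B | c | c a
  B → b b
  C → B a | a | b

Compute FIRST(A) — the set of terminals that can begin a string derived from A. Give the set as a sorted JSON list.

FIRST sets, iterate to fixpoint:
iter 1:
  A via A→c: +{c}
  B via B→b b: +{b}
  C via C→B a: +{b}
  C via C→a: +{a}
  S via S→a: +{a}
  S via S→b: +{b}
  S via S→c C: +{c}
  FIRST[S]={a,b,c}  FIRST[A]={c}  FIRST[B]={b}  FIRST[C]={a,b}
iter 2:
  A via A→B: +{b}
  FIRST[S]={a,b,c}  FIRST[A]={b,c}  FIRST[B]={b}  FIRST[C]={a,b}
iter 3: (stable)
  FIRST[S]={a,b,c}  FIRST[A]={b,c}  FIRST[B]={b}  FIRST[C]={a,b}

FIRST(A) = ["b", "c"]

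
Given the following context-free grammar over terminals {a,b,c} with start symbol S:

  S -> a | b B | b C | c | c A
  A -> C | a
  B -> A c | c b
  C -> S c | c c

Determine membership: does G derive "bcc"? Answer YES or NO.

CNF form of G:
  S -> T0 A | T1 B | T1 C | a | c
  A -> S T0 | T0 T0 | a
  B -> A T0 | T0 T1
  C -> S T0 | T0 T0
  T0 -> c
  T1 -> b

CYK fill:
  [0..0]={T1}  "b"  orig:{}
  [1..1]={S,T0}  "c"  orig:{S}
  [2..2]={S,T0}  "c"  orig:{S}
  [0..1]=∅  "bc"
  [1..2]={A,C}  "cc"
  [0..2]={S}  "bcc"

S ∈ T[0,2] ⇒ YES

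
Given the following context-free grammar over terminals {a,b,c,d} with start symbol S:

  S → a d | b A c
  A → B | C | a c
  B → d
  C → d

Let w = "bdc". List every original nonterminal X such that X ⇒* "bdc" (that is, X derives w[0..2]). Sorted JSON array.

Convert to CNF:
  S -> T0 T2 | T3 X4
  A -> T0 T1 | d
  B -> d
  C -> d
  T0 -> a
  T1 -> c
  T2 -> d
  T3 -> b
  X4 -> A T1

CYK table (by increasing span) (cells [i..j] with 0 ≤ i ≤ j ≤ 2 only):
  [0..0]={T3}  "b"  orig:{}
  [1..1]={A,B,C,T2}  "d"  orig:{A,B,C}
  [2..2]={T1}  "c"  orig:{}
  [0..1]=∅  "bd"
  [1..2]={X4}  "dc"  orig:{}
  [0..2]={S}  "bdc"

Original NTs in T[0,2] deriving "bdc": ["S"]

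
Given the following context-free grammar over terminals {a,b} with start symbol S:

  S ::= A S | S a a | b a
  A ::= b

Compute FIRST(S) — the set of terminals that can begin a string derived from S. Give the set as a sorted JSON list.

FIRST sets, iterate to fixpoint:
pass 1:
  A via A→b: +{b}
  S via S→A S: +{b}
  FIRST[S]={b}  FIRST[A]={b}
pass 2: (stable)
  FIRST[S]={b}  FIRST[A]={b}

FIRST(S) = ["b"]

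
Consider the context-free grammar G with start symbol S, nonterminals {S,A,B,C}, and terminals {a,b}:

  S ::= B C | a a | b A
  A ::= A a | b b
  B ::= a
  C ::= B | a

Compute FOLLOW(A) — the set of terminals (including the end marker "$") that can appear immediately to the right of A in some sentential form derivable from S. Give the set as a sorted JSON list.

FIRST iteration:
pass 1:
  A via A→b b: +{b}
  B via B→a: +{a}
  C via C→B: +{a}
  S via S→B C: +{a}
  S via S→b A: +{b}
  S: {a,b}  A: {b}  B: {a}  C: {a}
pass 2: (stable)
  S: {a,b}  A: {b}  B: {a}  C: {a}

FOLLOW iteration:
seed FOLLOW(S) with $
round 1:
  A→A a: FOLLOW(A) ⊇ FIRST(a) = {a}; new: +{a}
  S→B C: FOLLOW(B) ⊇ FIRST(C) = {a}; new: +{a}
  S→B C: FOLLOW(C) ⊇ FOLLOW(S) ⊇ {$}; new: +{$}
  S→b A: FOLLOW(A) ⊇ FOLLOW(S) ⊇ {$}; new: +{$}
  S: {$}  A: {$,a}  B: {a}  C: {$}
round 2:
  C→B: FOLLOW(B) ⊇ FOLLOW(C) ⊇ {$}; new: +{$}
  S: {$}  A: {$,a}  B: {$,a}  C: {$}
round 3: (no change)
  S: {$}  A: {$,a}  B: {$,a}  C: {$}

FOLLOW(A) = ["$", "a"]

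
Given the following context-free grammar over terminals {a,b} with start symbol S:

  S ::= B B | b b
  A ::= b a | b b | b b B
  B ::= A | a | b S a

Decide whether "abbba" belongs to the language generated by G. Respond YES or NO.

CNF form of G:
  S -> B B | T0 T0
  A -> T0 T0 | T0 T1 | T0 X2
  B -> T0 T0 | T0 T1 | T0 X3 | T0 X4 | a
  T0 -> b
  T1 -> a
  X2 -> T0 B
  X3 -> S T1
  X4 -> T0 B

CYK table (by increasing span):
  cell(0,0) a: {B,T1}  orig:{B}
  cell(1,1) b: {T0}  orig:{}
  cell(2,2) b: {T0}  orig:{}
  cell(3,3) b: {T0}  orig:{}
  cell(4,4) a: {B,T1}  orig:{B}
  cell(0,1) ab: ∅
  cell(1,2) bb: {A,B,S}
  cell(2,3) bb: {A,B,S}
  cell(3,4) ba: {A,B,X2,X4}  orig:{A,B}
  cell(0,2) abb: {S}
  cell(1,3) bbb: {X2,X4}  orig:{}
  cell(2,4) bba: {A,B,S,X2,X3,X4}  orig:{A,B,S}
  cell(0,3) abbb: ∅
  cell(1,4) bbba: {A,B,S,X2,X4}  orig:{A,B,S}
  cell(0,4) abbba: {S}

S ∈ T[0,4] ⇒ YES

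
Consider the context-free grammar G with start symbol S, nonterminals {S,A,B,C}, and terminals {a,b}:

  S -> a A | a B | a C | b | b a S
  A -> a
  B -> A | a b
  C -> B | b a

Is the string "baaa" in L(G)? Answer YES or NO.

CNF form of G:
  S -> T0 A | T0 B | T0 C | T1 X2 | b
  A -> a
  B -> T0 T1 | a
  C -> T0 T1 | T1 T0 | a
  T0 -> a
  T1 -> b
  X2 -> T0 S

CYK fill:
  cell(0,0) b: {S,T1}  orig:{S}
  cell(1,1) a: {A,B,C,T0}  orig:{A,B,C}
  cell(2,2) a: {A,B,C,T0}  orig:{A,B,C}
  cell(3,3) a: {A,B,C,T0}  orig:{A,B,C}
  cell(0,1) ba: {C}
  cell(1,2) aa: {S}
  cell(2,3) aa: {S}
  cell(0,2) baa: ∅
  cell(1,3) aaa: {X2}  orig:{}
  cell(0,3) baaa: {S}

S ∈ T[0,3] ⇒ YES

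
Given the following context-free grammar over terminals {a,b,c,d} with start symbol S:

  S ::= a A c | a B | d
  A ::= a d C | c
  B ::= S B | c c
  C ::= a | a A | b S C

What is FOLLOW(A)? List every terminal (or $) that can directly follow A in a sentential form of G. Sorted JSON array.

FIRST sets, iterate to fixpoint:
pass 1:
  A via A→a d C: +{a}
  A via A→c: +{c}
  B via B→c c: +{c}
  C via C→a: +{a}
  C via C→b S C: +{b}
  S via S→a A c: +{a}
  S via S→d: +{d}
  FIRST(S)={a,d}  FIRST(A)={a,c}  FIRST(B)={c}  FIRST(C)={a,b}
pass 2:
  B via B→S B: +{a,d}
  FIRST(S)={a,d}  FIRST(A)={a,c}  FIRST(B)={a,c,d}  FIRST(C)={a,b}
pass 3: done
  FIRST(S)={a,d}  FIRST(A)={a,c}  FIRST(B)={a,c,d}  FIRST(C)={a,b}

Compute FOLLOW by fixpoint:
initialize: $ ∈ FOLLOW(S)
pass 1:
  B→S B: FOLLOW(S) ⊇ FIRST(B) = {a,c,d}; new: +{a,c,d}
  C→b S C: FOLLOW(S) ⊇ FIRST(C) = {a,b}; new: +{b}
  S→a A c: FOLLOW(A) ⊇ FIRST(c) = {c}; new: +{c}
  S→a B: FOLLOW(B) ⊇ FOLLOW(S) ⊇ {$,a,b,c,d}; new: +{$,a,b,c,d}
  FOLLOW[S]={$,a,b,c,d}  FOLLOW[A]={c}  FOLLOW[B]={$,a,b,c,d}  FOLLOW[C]={}
pass 2:
  A→a d C: FOLLOW(C) ⊇ FOLLOW(A) ⊇ {c}; new: +{c}
  FOLLOW[S]={$,a,b,c,d}  FOLLOW[A]={c}  FOLLOW[B]={$,a,b,c,d}  FOLLOW[C]={c}
pass 3: (stable)
  FOLLOW[S]={$,a,b,c,d}  FOLLOW[A]={c}  FOLLOW[B]={$,a,b,c,d}  FOLLOW[C]={c}

FOLLOW(A) = ["c"]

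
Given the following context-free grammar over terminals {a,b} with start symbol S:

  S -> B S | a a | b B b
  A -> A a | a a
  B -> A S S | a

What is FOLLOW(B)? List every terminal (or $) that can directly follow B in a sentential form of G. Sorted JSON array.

Compute FIRST by fixpoint:
pass 1:
  A via A→a a: +{a}
  B via B→A S S: +{a}
  S via S→B S: +{a}
  S via S→b B b: +{b}
  FIRST(S)={a,b}  FIRST(A)={a}  FIRST(B)={a}
pass 2: (no change)
  FIRST(S)={a,b}  FIRST(A)={a}  FIRST(B)={a}

FOLLOW iteration:
initialize: $ ∈ FOLLOW(S)
pass 1:
  A→A a: FOLLOW(A) ⊇ FIRST(a) = {a}; new: +{a}
  B→A S S: FOLLOW(A) ⊇ FIRST(S) = {a,b}; new: +{b}
  B→A S S: FOLLOW(S) ⊇ FIRST(S) = {a,b}; new: +{a,b}
  S→B S: FOLLOW(B) ⊇ FIRST(S) = {a,b}; new: +{a,b}
  FOLLOW(S)={$,a,b}  FOLLOW(A)={a,b}  FOLLOW(B)={a,b}
pass 2: (no change)
  FOLLOW(S)={$,a,b}  FOLLOW(A)={a,b}  FOLLOW(B)={a,b}

FOLLOW(B) = ["a", "b"]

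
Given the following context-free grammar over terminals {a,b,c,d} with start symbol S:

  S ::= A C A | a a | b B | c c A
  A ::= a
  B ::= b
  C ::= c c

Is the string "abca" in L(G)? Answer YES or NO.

CNF form of G:
  S -> A X3 | T0 X4 | T1 T1 | T2 B
  A -> a
  B -> b
  C -> T0 T0
  T0 -> c
  T1 -> a
  T2 -> b
  X3 -> C A
  X4 -> T0 A

CYK fill:
  T[0,0] 'a' = {A,T1}  orig:{A}
  T[1,1] 'b' = {B,T2}  orig:{B}
  T[2,2] 'c' = {T0}  orig:{}
  T[3,3] 'a' = {A,T1}  orig:{A}
  T[0,1] 'ab' = ∅
  T[1,2] 'bc' = ∅
  T[2,3] 'ca' = {X4}  orig:{}
  T[0,2] 'abc' = ∅
  T[1,3] 'bca' = ∅
  T[0,3] 'abca' = ∅

S ∉ T[0,3] ⇒ NO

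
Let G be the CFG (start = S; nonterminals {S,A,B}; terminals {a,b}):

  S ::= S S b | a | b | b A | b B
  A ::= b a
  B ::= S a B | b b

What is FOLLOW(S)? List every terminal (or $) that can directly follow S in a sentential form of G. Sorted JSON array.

Compute FIRST by fixpoint:
round 1:
  A via A→b a: +{b}
  B via B→b b: +{b}
  S via S→a: +{a}
  S via S→b: +{b}
  FIRST(S)={a,b}  FIRST(A)={b}  FIRST(B)={b}
round 2:
  B via B→S a B: +{a}
  FIRST(S)={a,b}  FIRST(A)={b}  FIRST(B)={a,b}
round 3: (no change)
  FIRST(S)={a,b}  FIRST(A)={b}  FIRST(B)={a,b}

Compute FOLLOW by fixpoint:
seed FOLLOW(S) with $
round 1:
  B→S a B: FOLLOW(S) ⊇ FIRST(a) = {a}; new: +{a}
  S→S S b: FOLLOW(S) ⊇ FIRST(S) = {a,b}; new: +{b}
  S→b A: FOLLOW(A) ⊇ FOLLOW(S) ⊇ {$,a,b}; new: +{$,a,b}
  S→b B: FOLLOW(B) ⊇ FOLLOW(S) ⊇ {$,a,b}; new: +{$,a,b}
  FOLLOW(S)={$,a,b}  FOLLOW(A)={$,a,b}  FOLLOW(B)={$,a,b}
round 2: done
  FOLLOW(S)={$,a,b}  FOLLOW(A)={$,a,b}  FOLLOW(B)={$,a,b}

FOLLOW(S) = ["$", "a", "b"]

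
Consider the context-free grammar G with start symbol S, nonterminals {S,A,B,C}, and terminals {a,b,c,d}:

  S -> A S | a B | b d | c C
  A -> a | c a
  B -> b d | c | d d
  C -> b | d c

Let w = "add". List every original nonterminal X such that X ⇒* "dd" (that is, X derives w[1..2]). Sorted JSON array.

Convert to CNF:
  S -> A S | T0 C | T1 B | T2 T3
  A -> T0 T1 | a
  B -> T2 T3 | T3 T3 | c
  C -> T3 T0 | b
  T0 -> c
  T1 -> a
  T2 -> b
  T3 -> d

Fill CYK table bottom-up, restricted to cells inside w[1..2]:
  cell(1,1) d: {T3}  orig:{}
  cell(2,2) d: {T3}  orig:{}
  cell(1,2) dd: {B}

Original NTs in T[1,2] deriving "dd": ["B"]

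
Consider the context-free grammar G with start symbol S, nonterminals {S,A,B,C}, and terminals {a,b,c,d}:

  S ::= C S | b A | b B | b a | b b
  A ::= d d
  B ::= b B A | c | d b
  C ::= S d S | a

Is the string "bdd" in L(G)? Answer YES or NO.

CNF form of G:
  S -> C S | T1 A | T1 B | T1 T1 | T1 T2
  A -> T0 T0
  B -> T0 T1 | T1 X3 | c
  C -> S X4 | a
  T0 -> d
  T1 -> b
  T2 -> a
  X3 -> B A
  X4 -> T0 S

CYK table (by increasing span):
  [0..0]={T1}  "b"  orig:{}
  [1..1]={T0}  "d"  orig:{}
  [2..2]={T0}  "d"  orig:{}
  [0..1]=∅  "bd"
  [1..2]={A}  "dd"
  [0..2]={S}  "bdd"

S ∈ T[0,2] ⇒ YES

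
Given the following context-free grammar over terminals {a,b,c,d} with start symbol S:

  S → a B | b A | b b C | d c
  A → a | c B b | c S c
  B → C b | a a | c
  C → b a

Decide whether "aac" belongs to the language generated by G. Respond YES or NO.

Convert to CNF:
  S -> T1 A | T1 X6 | T2 B | T3 T0
  A -> T0 X4 | T0 X5 | a
  B -> C T1 | T2 T2 | c
  C -> T1 T2
  T0 -> c
  T1 -> b
  T2 -> a
  T3 -> d
  X4 -> B T1
  X5 -> S T0
  X6 -> T1 C

CYK fill:
  T[0,0] 'a' = {A,T2}  orig:{A}
  T[1,1] 'a' = {A,T2}  orig:{A}
  T[2,2] 'c' = {B,T0}  orig:{B}
  T[0,1] 'aa' = {B}
  T[1,2] 'ac' = {S}
  T[0,2] 'aac' = ∅

S ∉ T[0,2] ⇒ NO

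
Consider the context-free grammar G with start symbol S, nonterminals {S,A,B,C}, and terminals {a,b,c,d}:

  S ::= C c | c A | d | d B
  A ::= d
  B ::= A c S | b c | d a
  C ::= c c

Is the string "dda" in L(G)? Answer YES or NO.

CNF form of G:
  S -> C T0 | T0 A | T2 B | d
  A -> d
  B -> A X4 | T1 T0 | T2 T3
  C -> T0 T0
  T0 -> c
  T1 -> b
  T2 -> d
  T3 -> a
  X4 -> T0 S

CYK fill:
  [0..0]={A,S,T2}  "d"  orig:{A,S}
  [1..1]={A,S,T2}  "d"  orig:{A,S}
  [2..2]={T3}  "a"  orig:{}
  [0..1]=∅  "dd"
  [1..2]={B}  "da"
  [0..2]={S}  "dda"

S ∈ T[0,2] ⇒ YES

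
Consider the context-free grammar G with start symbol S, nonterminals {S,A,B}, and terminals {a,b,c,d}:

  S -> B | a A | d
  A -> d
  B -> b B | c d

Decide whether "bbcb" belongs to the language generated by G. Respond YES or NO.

CNF form of G:
  S -> T0 B | T1 T2 | T3 A | d
  A -> d
  B -> T0 B | T1 T2
  T0 -> b
  T1 -> c
  T2 -> d
  T3 -> a

CYK table (by increasing span):
  T[0,0] 'b' = {T0}  orig:{}
  T[1,1] 'b' = {T0}  orig:{}
  T[2,2] 'c' = {T1}  orig:{}
  T[3,3] 'b' = {T0}  orig:{}
  T[0,1] 'bb' = ∅
  T[1,2] 'bc' = ∅
  T[2,3] 'cb' = ∅
  T[0,2] 'bbc' = ∅
  T[1,3] 'bcb' = ∅
  T[0,3] 'bbcb' = ∅

S ∉ T[0,3] ⇒ NO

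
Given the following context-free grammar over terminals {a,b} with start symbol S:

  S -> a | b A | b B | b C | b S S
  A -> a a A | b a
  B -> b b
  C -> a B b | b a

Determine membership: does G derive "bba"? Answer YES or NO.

CNF form of G:
  S -> T1 A | T1 B | T1 C | T1 X4 | a
  A -> T0 X2 | T1 T0
  B -> T1 T1
  C -> T0 X3 | T1 T0
  T0 -> a
  T1 -> b
  X2 -> T0 A
  X3 -> B T1
  X4 -> S S

CYK table (by increasing span):
  [0..0]={T1}  "b"  orig:{}
  [1..1]={T1}  "b"  orig:{}
  [2..2]={S,T0}  "a"  orig:{S}
  [0..1]={B}  "bb"
  [1..2]={A,C}  "ba"
  [0..2]={S}  "bba"

S ∈ T[0,2] ⇒ YES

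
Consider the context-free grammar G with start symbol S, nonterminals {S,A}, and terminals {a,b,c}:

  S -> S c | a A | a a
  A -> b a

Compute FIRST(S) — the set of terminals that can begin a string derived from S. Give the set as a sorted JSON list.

FIRST iteration:
[1]
  A via A→b a: +{b}
  S via S→a A: +{a}
  S: {a}  A: {b}
[2] — fixpoint
  S: {a}  A: {b}

FIRST(S) = ["a"]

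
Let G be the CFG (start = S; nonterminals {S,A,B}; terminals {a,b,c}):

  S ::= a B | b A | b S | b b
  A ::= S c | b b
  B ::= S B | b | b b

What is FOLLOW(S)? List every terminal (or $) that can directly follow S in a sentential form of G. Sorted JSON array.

FIRST iteration:
iter 1:
  A via A→b b: +{b}
  B via B→b: +{b}
  S via S→a B: +{a}
  S via S→b A: +{b}
  FIRST[S]={a,b}  FIRST[A]={b}  FIRST[B]={b}
iter 2:
  A via A→S c: +{a}
  B via B→S B: +{a}
  FIRST[S]={a,b}  FIRST[A]={a,b}  FIRST[B]={a,b}
iter 3: — fixpoint
  FIRST[S]={a,b}  FIRST[A]={a,b}  FIRST[B]={a,b}

FOLLOW iteration:
seed FOLLOW(S) with $
pass 1:
  A→S c: FOLLOW(S) ⊇ FIRST(c) = {c}; new: +{c}
  B→S B: FOLLOW(S) ⊇ FIRST(B) = {a,b}; new: +{a,b}
  S→a B: FOLLOW(B) ⊇ FOLLOW(S) ⊇ {$,a,b,c}; new: +{$,a,b,c}
  S→b A: FOLLOW(A) ⊇ FOLLOW(S) ⊇ {$,a,b,c}; new: +{$,a,b,c}
  S: {$,a,b,c}  A: {$,a,b,c}  B: {$,a,b,c}
pass 2: (no change)
  S: {$,a,b,c}  A: {$,a,b,c}  B: {$,a,b,c}

FOLLOW(S) = ["$", "a", "b", "c"]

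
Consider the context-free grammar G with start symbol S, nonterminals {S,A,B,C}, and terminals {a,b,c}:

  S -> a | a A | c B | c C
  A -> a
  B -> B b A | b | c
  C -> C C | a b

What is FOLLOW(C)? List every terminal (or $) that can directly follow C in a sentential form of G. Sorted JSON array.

FIRST sets, iterate to fixpoint:
[1]
  A via A→a: +{a}
  B via B→b: +{b}
  B via B→c: +{c}
  C via C→a b: +{a}
  S via S→a: +{a}
  S via S→c B: +{c}
  FIRST(S)={a,c}  FIRST(A)={a}  FIRST(B)={b,c}  FIRST(C)={a}
[2] (no change)
  FIRST(S)={a,c}  FIRST(A)={a}  FIRST(B)={b,c}  FIRST(C)={a}

FOLLOW iteration:
seed FOLLOW(S) with $
[1]
  B→B b A: FOLLOW(B) ⊇ FIRST(b) = {b}; new: +{b}
  B→B b A: FOLLOW(A) ⊇ FOLLOW(B) ⊇ {b}; new: +{b}
  C→C C: FOLLOW(C) ⊇ FIRST(C) = {a}; new: +{a}
  S→a A: FOLLOW(A) ⊇ FOLLOW(S) ⊇ {$}; new: +{$}
  S→c B: FOLLOW(B) ⊇ FOLLOW(S) ⊇ {$}; new: +{$}
  S→c C: FOLLOW(C) ⊇ FOLLOW(S) ⊇ {$}; new: +{$}
  S: {$}  A: {$,b}  B: {$,b}  C: {$,a}
[2] — fixpoint
  S: {$}  A: {$,b}  B: {$,b}  C: {$,a}

FOLLOW(C) = ["$", "a"]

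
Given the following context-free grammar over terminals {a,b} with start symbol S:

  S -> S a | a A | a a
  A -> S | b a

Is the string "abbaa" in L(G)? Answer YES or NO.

CNF form of G:
  S -> S T0 | T0 A | T0 T0
  A -> S T0 | T0 A | T0 T0 | T1 T0
  T0 -> a
  T1 -> b

Fill CYK table bottom-up:
  [0..0]={T0}  "a"  orig:{}
  [1..1]={T1}  "b"  orig:{}
  [2..2]={T1}  "b"  orig:{}
  [3..3]={T0}  "a"  orig:{}
  [4..4]={T0}  "a"  orig:{}
  [0..1]=∅  "ab"
  [1..2]=∅  "bb"
  [2..3]={A}  "ba"
  [3..4]={A,S}  "aa"
  [0..2]=∅  "abb"
  [1..3]=∅  "bba"
  [2..4]=∅  "baa"
  [0..3]=∅  "abba"
  [1..4]=∅  "bbaa"
  [0..4]=∅  "abbaa"

S ∉ T[0,4] ⇒ NO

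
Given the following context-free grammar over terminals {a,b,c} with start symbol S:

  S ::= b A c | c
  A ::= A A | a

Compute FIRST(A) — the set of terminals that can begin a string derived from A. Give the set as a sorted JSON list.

FIRST sets, iterate to fixpoint:
iter 1:
  A via A→a: +{a}
  S via S→b A c: +{b}
  S via S→c: +{c}
  S: {b,c}  A: {a}
iter 2: done
  S: {b,c}  A: {a}

FIRST(A) = ["a"]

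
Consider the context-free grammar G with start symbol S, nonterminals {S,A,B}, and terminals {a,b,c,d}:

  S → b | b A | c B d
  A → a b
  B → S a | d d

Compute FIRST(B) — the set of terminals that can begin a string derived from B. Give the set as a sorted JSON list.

FIRST iteration:
round 1:
  A via A→a b: +{a}
  B via B→d d: +{d}
  S via S→b: +{b}
  S via S→c B d: +{c}
  FIRST(S)={b,c}  FIRST(A)={a}  FIRST(B)={d}
round 2:
  B via B→S a: +{b,c}
  FIRST(S)={b,c}  FIRST(A)={a}  FIRST(B)={b,c,d}
round 3: (stable)
  FIRST(S)={b,c}  FIRST(A)={a}  FIRST(B)={b,c,d}

FIRST(B) = ["b", "c", "d"]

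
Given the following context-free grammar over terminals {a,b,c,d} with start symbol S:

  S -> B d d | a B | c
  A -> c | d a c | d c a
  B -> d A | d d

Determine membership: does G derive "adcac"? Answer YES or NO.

CNF form of G:
  S -> B X5 | T1 B | c
  A -> T0 X3 | T0 X4 | c
  B -> T0 A | T0 T0
  T0 -> d
  T1 -> a
  T2 -> c
  X3 -> T1 T2
  X4 -> T2 T1
  X5 -> T0 T0

CYK fill:
  cell(0,0) a: {T1}  orig:{}
  cell(1,1) d: {T0}  orig:{}
  cell(2,2) c: {A,S,T2}  orig:{A,S}
  cell(3,3) a: {T1}  orig:{}
  cell(4,4) c: {A,S,T2}  orig:{A,S}
  cell(0,1) ad: ∅
  cell(1,2) dc: {B}
  cell(2,3) ca: {X4}  orig:{}
  cell(3,4) ac: {X3}  orig:{}
  cell(0,2) adc: {S}
  cell(1,3) dca: {A}
  cell(2,4) cac: ∅
  cell(0,3) adca: ∅
  cell(1,4) dcac: ∅
  cell(0,4) adcac: ∅

S ∉ T[0,4] ⇒ NO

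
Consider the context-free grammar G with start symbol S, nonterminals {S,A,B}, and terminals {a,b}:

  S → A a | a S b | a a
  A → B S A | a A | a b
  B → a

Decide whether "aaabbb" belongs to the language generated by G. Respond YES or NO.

CNF form of G:
  S -> A T0 | T0 T0 | T0 X3
  A -> B X2 | T0 A | T0 T1
  B -> a
  T0 -> a
  T1 -> b
  X2 -> S A
  X3 -> S T1

CYK table (by increasing span):
  [0..0]={B,T0}  "a"  orig:{B}
  [1..1]={B,T0}  "a"  orig:{B}
  [2..2]={B,T0}  "a"  orig:{B}
  [3..3]={T1}  "b"  orig:{}
  [4..4]={T1}  "b"  orig:{}
  [5..5]={T1}  "b"  orig:{}
  [0..1]={S}  "aa"
  [1..2]={S}  "aa"
  [2..3]={A}  "ab"
  [3..4]=∅  "bb"
  [4..5]=∅  "bb"
  [0..2]=∅  "aaa"
  [1..3]={A,X3}  "aab"  orig:{A}
  [2..4]=∅  "abb"
  [3..5]=∅  "bbb"
  [0..3]={A,S,X2}  "aaab"  orig:{A,S}
  [1..4]=∅  "aabb"
  [2..5]=∅  "abbb"
  [0..4]={X3}  "aaabb"  orig:{}
  [1..5]=∅  "aabbb"
  [0..5]=∅  "aaabbb"

S ∉ T[0,5] ⇒ NO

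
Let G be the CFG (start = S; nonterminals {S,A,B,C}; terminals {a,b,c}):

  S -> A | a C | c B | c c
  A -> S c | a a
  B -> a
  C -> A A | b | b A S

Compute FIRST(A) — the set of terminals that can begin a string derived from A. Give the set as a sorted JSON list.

FIRST sets, iterate to fixpoint:
pass 1:
  A via A→a a: +{a}
  B via B→a: +{a}
  C via C→A A: +{a}
  C via C→b: +{b}
  S via S→A: +{a}
  S via S→c B: +{c}
  FIRST[S]={a,c}  FIRST[A]={a}  FIRST[B]={a}  FIRST[C]={a,b}
pass 2:
  A via A→S c: +{c}
  C via C→A A: +{c}
  FIRST[S]={a,c}  FIRST[A]={a,c}  FIRST[B]={a}  FIRST[C]={a,b,c}
pass 3: — fixpoint
  FIRST[S]={a,c}  FIRST[A]={a,c}  FIRST[B]={a}  FIRST[C]={a,b,c}

FIRST(A) = ["a", "c"]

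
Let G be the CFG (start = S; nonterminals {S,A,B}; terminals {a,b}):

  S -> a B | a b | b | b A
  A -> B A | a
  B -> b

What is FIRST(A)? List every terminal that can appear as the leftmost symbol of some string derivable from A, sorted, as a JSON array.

FIRST iteration:
pass 1:
  A via A→a: +{a}
  B via B→b: +{b}
  S via S→a B: +{a}
  S via S→b: +{b}
  FIRST[S]={a,b}  FIRST[A]={a}  FIRST[B]={b}
pass 2:
  A via A→B A: +{b}
  FIRST[S]={a,b}  FIRST[A]={a,b}  FIRST[B]={b}
pass 3: (no change)
  FIRST[S]={a,b}  FIRST[A]={a,b}  FIRST[B]={b}

FIRST(A) = ["a", "b"]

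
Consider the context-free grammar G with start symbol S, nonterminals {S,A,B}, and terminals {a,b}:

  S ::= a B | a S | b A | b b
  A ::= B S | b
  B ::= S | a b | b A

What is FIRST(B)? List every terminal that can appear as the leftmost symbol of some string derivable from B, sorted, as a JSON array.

Compute FIRST by fixpoint:
[1]
  A via A→b: +{b}
  B via B→a b: +{a}
  B via B→b A: +{b}
  S via S→a B: +{a}
  S via S→b A: +{b}
  S: {a,b}  A: {b}  B: {a,b}
[2]
  A via A→B S: +{a}
  S: {a,b}  A: {a,b}  B: {a,b}
[3] (stable)
  S: {a,b}  A: {a,b}  B: {a,b}

FIRST(B) = ["a", "b"]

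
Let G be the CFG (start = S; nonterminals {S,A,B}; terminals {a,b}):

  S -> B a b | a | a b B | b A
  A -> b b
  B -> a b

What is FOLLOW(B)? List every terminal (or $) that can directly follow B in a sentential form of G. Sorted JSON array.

Compute FIRST by fixpoint:
iter 1:
  A via A→b b: +{b}
  B via B→a b: +{a}
  S via S→B a b: +{a}
  S via S→b A: +{b}
  S: {a,b}  A: {b}  B: {a}
iter 2: (no change)
  S: {a,b}  A: {b}  B: {a}

FOLLOW iteration:
seed FOLLOW(S) with $
[1]
  S→B a b: FOLLOW(B) ⊇ FIRST(a) = {a}; new: +{a}
  S→a b B: FOLLOW(B) ⊇ FOLLOW(S) ⊇ {$}; new: +{$}
  S→b A: FOLLOW(A) ⊇ FOLLOW(S) ⊇ {$}; new: +{$}
  FOLLOW[S]={$}  FOLLOW[A]={$}  FOLLOW[B]={$,a}
[2] (no change)
  FOLLOW[S]={$}  FOLLOW[A]={$}  FOLLOW[B]={$,a}

FOLLOW(B) = ["$", "a"]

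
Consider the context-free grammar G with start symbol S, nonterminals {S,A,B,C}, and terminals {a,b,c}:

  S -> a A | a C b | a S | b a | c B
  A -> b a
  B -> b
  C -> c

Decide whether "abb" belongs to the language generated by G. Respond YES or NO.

Convert to CNF:
  S -> T0 T1 | T1 A | T1 S | T1 X3 | T2 B
  A -> T0 T1
  B -> b
  C -> c
  T0 -> b
  T1 -> a
  T2 -> c
  X3 -> C T0

CYK table (by increasing span):
  [0..0]={T1}  "a"  orig:{}
  [1..1]={B,T0}  "b"  orig:{B}
  [2..2]={B,T0}  "b"  orig:{B}
  [0..1]=∅  "ab"
  [1..2]=∅  "bb"
  [0..2]=∅  "abb"

S ∉ T[0,2] ⇒ NO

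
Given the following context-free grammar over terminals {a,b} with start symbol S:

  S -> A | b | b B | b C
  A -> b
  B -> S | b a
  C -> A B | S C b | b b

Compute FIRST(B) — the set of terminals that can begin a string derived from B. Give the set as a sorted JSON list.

FIRST sets, iterate to fixpoint:
pass 1:
  A via A→b: +{b}
  B via B→b a: +{b}
  C via C→A B: +{b}
  S via S→A: +{b}
  S: {b}  A: {b}  B: {b}  C: {b}
pass 2: (no change)
  S: {b}  A: {b}  B: {b}  C: {b}

FIRST(B) = ["b"]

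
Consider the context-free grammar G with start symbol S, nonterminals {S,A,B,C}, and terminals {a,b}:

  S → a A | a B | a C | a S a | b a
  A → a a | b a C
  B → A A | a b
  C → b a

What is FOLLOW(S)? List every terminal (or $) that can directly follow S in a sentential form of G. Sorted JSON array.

FIRST sets, iterate to fixpoint:
[1]
  A via A→a a: +{a}
  A via A→b a C: +{b}
  B via B→A A: +{a,b}
  C via C→b a: +{b}
  S via S→a A: +{a}
  S via S→b a: +{b}
  FIRST(S)={a,b}  FIRST(A)={a,b}  FIRST(B)={a,b}  FIRST(C)={b}
[2] (stable)
  FIRST(S)={a,b}  FIRST(A)={a,b}  FIRST(B)={a,b}  FIRST(C)={b}

Compute FOLLOW by fixpoint:
FOLLOW(S) := {$}
iter 1:
  B→A A: FOLLOW(A) ⊇ FIRST(A) = {a,b}; new: +{a,b}
  S→a A: FOLLOW(A) ⊇ FOLLOW(S) ⊇ {$}; new: +{$}
  S→a B: FOLLOW(B) ⊇ FOLLOW(S) ⊇ {$}; new: +{$}
  S→a C: FOLLOW(C) ⊇ FOLLOW(S) ⊇ {$}; new: +{$}
  S→a S a: FOLLOW(S) ⊇ FIRST(a) = {a}; new: +{a}
  FOLLOW(S)={$,a}  FOLLOW(A)={$,a,b}  FOLLOW(B)={$}  FOLLOW(C)={$}
iter 2:
  A→b a C: FOLLOW(C) ⊇ FOLLOW(A) ⊇ {$,a,b}; new: +{a,b}
  S→a B: FOLLOW(B) ⊇ FOLLOW(S) ⊇ {$,a}; new: +{a}
  FOLLOW(S)={$,a}  FOLLOW(A)={$,a,b}  FOLLOW(B)={$,a}  FOLLOW(C)={$,a,b}
iter 3: — fixpoint
  FOLLOW(S)={$,a}  FOLLOW(A)={$,a,b}  FOLLOW(B)={$,a}  FOLLOW(C)={$,a,b}

FOLLOW(S) = ["$", "a"]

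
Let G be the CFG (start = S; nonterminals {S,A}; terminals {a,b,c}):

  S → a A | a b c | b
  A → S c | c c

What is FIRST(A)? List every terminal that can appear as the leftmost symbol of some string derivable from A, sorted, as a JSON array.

FIRST sets, iterate to fixpoint:
[1]
  A via A→c c: +{c}
  S via S→a A: +{a}
  S via S→b: +{b}
  FIRST[S]={a,b}  FIRST[A]={c}
[2]
  A via A→S c: +{a,b}
  FIRST[S]={a,b}  FIRST[A]={a,b,c}
[3] done
  FIRST[S]={a,b}  FIRST[A]={a,b,c}

FIRST(A) = ["a", "b", "c"]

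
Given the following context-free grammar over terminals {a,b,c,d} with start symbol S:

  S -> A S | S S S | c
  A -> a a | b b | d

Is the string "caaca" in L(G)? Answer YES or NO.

CNF form of G:
  S -> A S | S X2 | c
  A -> T0 T0 | T1 T1 | d
  T0 -> a
  T1 -> b
  X2 -> S S

CYK fill:
  cell(0,0) c: {S}
  cell(1,1) a: {T0}  orig:{}
  cell(2,2) a: {T0}  orig:{}
  cell(3,3) c: {S}
  cell(4,4) a: {T0}  orig:{}
  cell(0,1) ca: ∅
  cell(1,2) aa: {A}
  cell(2,3) ac: ∅
  cell(3,4) ca: ∅
  cell(0,2) caa: ∅
  cell(1,3) aac: {S}
  cell(2,4) aca: ∅
  cell(0,3) caac: {X2}  orig:{}
  cell(1,4) aaca: ∅
  cell(0,4) caaca: ∅

S ∉ T[0,4] ⇒ NO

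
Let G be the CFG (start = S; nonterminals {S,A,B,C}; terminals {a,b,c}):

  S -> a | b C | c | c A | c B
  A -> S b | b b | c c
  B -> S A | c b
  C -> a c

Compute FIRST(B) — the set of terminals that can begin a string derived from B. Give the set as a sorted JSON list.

Compute FIRST by fixpoint:
pass 1:
  A via A→b b: +{b}
  A via A→c c: +{c}
  B via B→c b: +{c}
  C via C→a c: +{a}
  S via S→a: +{a}
  S via S→b C: +{b}
  S via S→c: +{c}
  FIRST(S)={a,b,c}  FIRST(A)={b,c}  FIRST(B)={c}  FIRST(C)={a}
pass 2:
  A via A→S b: +{a}
  B via B→S A: +{a,b}
  FIRST(S)={a,b,c}  FIRST(A)={a,b,c}  FIRST(B)={a,b,c}  FIRST(C)={a}
pass 3: (no change)
  FIRST(S)={a,b,c}  FIRST(A)={a,b,c}  FIRST(B)={a,b,c}  FIRST(C)={a}

FIRST(B) = ["a", "b", "c"]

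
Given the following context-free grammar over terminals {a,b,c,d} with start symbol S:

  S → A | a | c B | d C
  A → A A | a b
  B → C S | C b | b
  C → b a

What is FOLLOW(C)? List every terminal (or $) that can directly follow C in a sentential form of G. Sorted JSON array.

Compute FIRST by fixpoint:
pass 1:
  A via A→a b: +{a}
  B via B→b: +{b}
  C via C→b a: +{b}
  S via S→A: +{a}
  S via S→c B: +{c}
  S via S→d C: +{d}
  FIRST(S)={a,c,d}  FIRST(A)={a}  FIRST(B)={b}  FIRST(C)={b}
pass 2: done
  FIRST(S)={a,c,d}  FIRST(A)={a}  FIRST(B)={b}  FIRST(C)={b}

FOLLOW sets:
initialize: $ ∈ FOLLOW(S)
pass 1:
  A→A A: FOLLOW(A) ⊇ FIRST(A) = {a}; new: +{a}
  B→C S: FOLLOW(C) ⊇ FIRST(S) = {a,c,d}; new: +{a,c,d}
  B→C b: FOLLOW(C) ⊇ FIRST(b) = {b}; new: +{b}
  S→A: FOLLOW(A) ⊇ FOLLOW(S) ⊇ {$}; new: +{$}
  S→c B: FOLLOW(B) ⊇ FOLLOW(S) ⊇ {$}; new: +{$}
  S→d C: FOLLOW(C) ⊇ FOLLOW(S) ⊇ {$}; new: +{$}
  S: {$}  A: {$,a}  B: {$}  C: {$,a,b,c,d}
pass 2: done
  S: {$}  A: {$,a}  B: {$}  C: {$,a,b,c,d}

FOLLOW(C) = ["$", "a", "b", "c", "d"]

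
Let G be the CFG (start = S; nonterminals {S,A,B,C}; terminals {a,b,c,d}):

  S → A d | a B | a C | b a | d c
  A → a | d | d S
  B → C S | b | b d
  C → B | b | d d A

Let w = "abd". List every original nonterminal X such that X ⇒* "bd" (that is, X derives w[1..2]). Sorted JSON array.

CNF form of G:
  S -> A T0 | T0 T3 | T1 T2 | T2 B | T2 C
  A -> T0 S | a | d
  B -> C S | T1 T0 | b
  C -> C S | T0 X4 | T1 T0 | b
  T0 -> d
  T1 -> b
  T2 -> a
  T3 -> c
  X4 -> T0 A

CYK fill — only the sub-triangle for w[1..2]:
  cell(1,1) b: {B,C,T1}  orig:{B,C}
  cell(2,2) d: {A,T0}  orig:{A}
  cell(1,2) bd: {B,C}

Original NTs in T[1,2] deriving "bd": ["B", "C"]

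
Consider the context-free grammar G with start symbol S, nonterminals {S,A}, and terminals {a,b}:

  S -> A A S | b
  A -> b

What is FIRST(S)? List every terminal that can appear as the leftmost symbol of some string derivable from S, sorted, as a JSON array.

FIRST sets, iterate to fixpoint:
[1]
  A via A→b: +{b}
  S via S→A A S: +{b}
  FIRST[S]={b}  FIRST[A]={b}
[2] done
  FIRST[S]={b}  FIRST[A]={b}

FIRST(S) = ["b"]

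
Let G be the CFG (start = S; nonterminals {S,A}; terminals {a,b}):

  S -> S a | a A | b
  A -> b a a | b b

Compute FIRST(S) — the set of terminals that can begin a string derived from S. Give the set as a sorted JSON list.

FIRST sets, iterate to fixpoint:
round 1:
  A via A→b a a: +{b}
  S via S→a A: +{a}
  S via S→b: +{b}
  FIRST[S]={a,b}  FIRST[A]={b}
round 2: (no change)
  FIRST[S]={a,b}  FIRST[A]={b}

FIRST(S) = ["a", "b"]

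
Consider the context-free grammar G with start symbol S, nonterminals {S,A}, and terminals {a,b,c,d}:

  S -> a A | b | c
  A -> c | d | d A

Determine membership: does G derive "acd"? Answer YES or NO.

CNF form of G:
  S -> T1 A | b | c
  A -> T0 A | c | d
  T0 -> d
  T1 -> a

CYK table (by increasing span):
  [0..0]={T1}  "a"  orig:{}
  [1..1]={A,S}  "c"
  [2..2]={A,T0}  "d"  orig:{A}
  [0..1]={S}  "ac"
  [1..2]=∅  "cd"
  [0..2]=∅  "acd"

S ∉ T[0,2] ⇒ NO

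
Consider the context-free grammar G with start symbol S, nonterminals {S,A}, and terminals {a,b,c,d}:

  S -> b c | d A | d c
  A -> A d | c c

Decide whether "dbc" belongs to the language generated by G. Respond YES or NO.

CNF form of G:
  S -> T0 A | T0 T1 | T2 T1
  A -> A T0 | T1 T1
  T0 -> d
  T1 -> c
  T2 -> b

CYK fill:
  T[0,0] 'd' = {T0}  orig:{}
  T[1,1] 'b' = {T2}  orig:{}
  T[2,2] 'c' = {T1}  orig:{}
  T[0,1] 'db' = ∅
  T[1,2] 'bc' = {S}
  T[0,2] 'dbc' = ∅

S ∉ T[0,2] ⇒ NO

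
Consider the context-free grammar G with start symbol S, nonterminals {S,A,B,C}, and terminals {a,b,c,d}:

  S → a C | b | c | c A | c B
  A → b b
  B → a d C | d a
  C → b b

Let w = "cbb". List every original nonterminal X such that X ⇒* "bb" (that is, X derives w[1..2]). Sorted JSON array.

CNF form of G:
  S -> T1 C | T3 A | T3 B | b | c
  A -> T0 T0
  B -> T1 X4 | T2 T1
  C -> T0 T0
  T0 -> b
  T1 -> a
  T2 -> d
  T3 -> c
  X4 -> T2 C

CYK table (by increasing span) — only the sub-triangle for w[1..2]:
  [1..1]={S,T0}  "b"  orig:{S}
  [2..2]={S,T0}  "b"  orig:{S}
  [1..2]={A,C}  "bb"

Original NTs in T[1,2] deriving "bb": ["A", "C"]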